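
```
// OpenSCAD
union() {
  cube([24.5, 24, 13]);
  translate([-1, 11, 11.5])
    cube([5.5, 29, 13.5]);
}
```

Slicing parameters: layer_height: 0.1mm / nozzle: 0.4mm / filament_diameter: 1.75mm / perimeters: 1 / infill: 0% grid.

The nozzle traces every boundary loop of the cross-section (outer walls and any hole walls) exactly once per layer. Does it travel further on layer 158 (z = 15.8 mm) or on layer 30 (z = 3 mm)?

layer 30 (z = 3 mm)

Layer 158 (z = 15.8): the cube is not intersected at this z (z outside [0, 13]); the cube at (-1, 11) is present — its section is the full 5.5×29 rectangle (perimeter 69.00 mm); Combining (union): only the 5.5×29 cube at (-1, 11) is present, so the union is just that shape — boundary = 69.00 mm. So its perimeter = 69.00 mm. Layer 30 (z = 3): the cube (footprint 24.5×24) is included at this height (perimeter 97.00 mm); the cube at (-1, 11) is absent (z outside [11.5, 25]); Merging all regions: only the 24.5×24 cube is present, so the union is just that shape — boundary = 97.00 mm. So its perimeter = 97.00 mm. Layer 30 is larger (97.00 vs 69.00 mm).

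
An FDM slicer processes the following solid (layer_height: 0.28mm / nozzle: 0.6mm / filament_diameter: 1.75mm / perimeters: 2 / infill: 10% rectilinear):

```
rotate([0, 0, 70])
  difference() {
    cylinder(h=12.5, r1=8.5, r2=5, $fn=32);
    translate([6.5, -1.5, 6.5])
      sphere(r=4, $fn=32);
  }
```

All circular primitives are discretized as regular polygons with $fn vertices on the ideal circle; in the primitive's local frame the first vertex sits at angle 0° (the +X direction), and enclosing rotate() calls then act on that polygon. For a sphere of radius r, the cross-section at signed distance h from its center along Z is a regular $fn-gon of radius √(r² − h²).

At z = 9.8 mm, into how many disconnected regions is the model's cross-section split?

1

At z = 9.8 mm: the cone contributes a regular 32-gon of circumradius 5.756 (interpolated between r1=8.5 and r2=5 at t=0.784); the r=4 sphere at (6.5, -1.5) slices to a regular 32-gon of circumradius 2.261 (√(r²−h²) with h=3.3 from center); Subtracting the remaining from the first: starting from the cone, the r=4 sphere at (6.5, -1.5) partially overlaps it — only the 3.44 mm² overlap (of its 15.95 mm²) is removed, clipping the outline — 1 connected region; (whole slice rotated 70° about Z — lengths, areas and connectivity unchanged). The result has 1 disconnected region.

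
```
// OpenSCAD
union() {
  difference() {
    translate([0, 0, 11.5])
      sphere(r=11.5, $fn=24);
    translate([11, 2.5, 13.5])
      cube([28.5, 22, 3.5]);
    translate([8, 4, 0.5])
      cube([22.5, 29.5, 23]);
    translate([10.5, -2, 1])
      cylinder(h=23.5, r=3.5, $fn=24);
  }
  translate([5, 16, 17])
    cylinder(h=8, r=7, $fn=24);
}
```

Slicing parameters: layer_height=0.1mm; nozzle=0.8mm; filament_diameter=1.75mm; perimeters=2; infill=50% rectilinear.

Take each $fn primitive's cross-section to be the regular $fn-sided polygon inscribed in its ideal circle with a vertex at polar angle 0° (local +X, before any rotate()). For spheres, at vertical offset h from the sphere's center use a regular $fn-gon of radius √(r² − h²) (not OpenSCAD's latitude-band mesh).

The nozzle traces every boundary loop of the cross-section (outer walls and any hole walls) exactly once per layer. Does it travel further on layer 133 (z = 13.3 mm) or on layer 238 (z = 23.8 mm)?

Layer 133 (z = 13.3): the sphere: section is a regular 24-gon, circumradius = √(r²−h²) = √(11.5²−1.8²) = 11.358 (perimeter = 2·24·11.358·sin(180°/24) = 71.16 mm); the cube at (11, 2.5) is absent (z outside [13.5, 17]); the cube at (8, 4) is present — its section is the full 22.5×29.5 rectangle (perimeter 104.00 mm); the cylinder at (10.5, -2): section is a regular 24-gon, circumradius r=3.5 (perimeter = 2·24·3.500·sin(180°/24) = 21.93 mm); Taking the first minus the rest: starting from the r=11.5 sphere, the 22.5×29.5 cube at (8, 4) partially overlaps it — only the 5.87 mm² overlap (of its 663.75 mm²) is removed, clipping the outline; the r=3.5 cylinder at (10.5, -2) partially overlaps it — only the 21.96 mm² overlap (of its 38.05 mm²) is removed, clipping the outline — boundary = 76.93 mm; the cylinder at (5, 16) is not intersected at this z (z outside [17, 25]); Merging all regions: only that combined region is present, so the union is just that shape — boundary = 76.93 mm. So its perimeter = 76.93 mm. Layer 238 (z = 23.8): the sphere does not reach this height (|z−center|=12.300 > r=11.5); the cube at (11, 2.5) does not reach this height (z outside [13.5, 17]); the cube at (8, 4) is absent (z outside [0.5, 23.5]); the r=3.5 cylinder at (10.5, -2) contributes a regular 24-gon of circumradius 3.5 (perimeter = 2·24·3.500·sin(180°/24) = 21.93 mm); Subtracting the remaining from the first: the first operand is absent here, so nothing remains; the cylinder at (5, 16): section is a regular 24-gon, circumradius r=7 (perimeter = 2·24·7.000·sin(180°/24) = 43.86 mm); Merging all regions: only the r=7 cylinder at (5, 16) is present, so the union is just that shape — boundary = 43.86 mm. So its perimeter = 43.86 mm. Layer 133 is larger (76.93 vs 43.86 mm).

layer 133 (z = 13.3 mm)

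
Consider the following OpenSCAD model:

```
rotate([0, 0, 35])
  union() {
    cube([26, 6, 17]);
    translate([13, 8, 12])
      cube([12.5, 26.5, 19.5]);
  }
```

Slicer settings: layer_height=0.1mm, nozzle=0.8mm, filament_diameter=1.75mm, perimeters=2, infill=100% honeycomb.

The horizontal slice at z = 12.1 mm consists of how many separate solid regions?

2

At z = 12.1 mm: the cube (footprint 26×6) is included at this height; the cube at (13, 8) (footprint 12.5×26.5) is included at this height; Combining (union): the 2 present regions are separate (no shared area or edge), so areas and boundary lengths simply add and each stays a separate island — 2 connected regions; (whole slice rotated 35° about Z — lengths, areas and connectivity unchanged). The result has 2 disconnected regions.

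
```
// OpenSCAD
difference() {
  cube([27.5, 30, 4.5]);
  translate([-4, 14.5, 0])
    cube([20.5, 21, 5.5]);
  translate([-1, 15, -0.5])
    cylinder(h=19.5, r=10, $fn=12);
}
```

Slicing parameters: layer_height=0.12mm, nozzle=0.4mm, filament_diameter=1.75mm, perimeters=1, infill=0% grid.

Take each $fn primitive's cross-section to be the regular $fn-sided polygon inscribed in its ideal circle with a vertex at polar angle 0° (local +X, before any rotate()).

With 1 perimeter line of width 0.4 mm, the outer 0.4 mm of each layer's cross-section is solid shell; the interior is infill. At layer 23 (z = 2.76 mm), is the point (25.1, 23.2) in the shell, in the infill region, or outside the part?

infill

At z = 2.76 mm: the 27.5×30 cube contributes its full rectangle; the 20.5×21 cube at (-4, 14.5) contributes its full rectangle; the r=10 cylinder at (-1, 15) gives a regular 12-gon of circumradius 10 (constant along its height); Taking the first minus the rest: starting from the 27.5×30 cube, the 20.5×21 cube at (-4, 14.5) partially overlaps it — only the 255.75 mm² overlap (of its 430.50 mm²) is removed, clipping the outline; the r=10 cylinder at (-1, 15) partially overlaps it — only the 60.67 mm² overlap (of its 300.00 mm²) is removed, clipping the outline — 1 connected region. Overall, the cross-section is a single solid region. The nearest boundary edge runs (27.50, 30.00)→(27.50, 0.00); distance from the point to it = 2.40 mm. The point is inside the cross-section and 2.40 mm from the nearest boundary — more than the 0.4 mm shell width (1 × 0.4), so it's in the infill interior.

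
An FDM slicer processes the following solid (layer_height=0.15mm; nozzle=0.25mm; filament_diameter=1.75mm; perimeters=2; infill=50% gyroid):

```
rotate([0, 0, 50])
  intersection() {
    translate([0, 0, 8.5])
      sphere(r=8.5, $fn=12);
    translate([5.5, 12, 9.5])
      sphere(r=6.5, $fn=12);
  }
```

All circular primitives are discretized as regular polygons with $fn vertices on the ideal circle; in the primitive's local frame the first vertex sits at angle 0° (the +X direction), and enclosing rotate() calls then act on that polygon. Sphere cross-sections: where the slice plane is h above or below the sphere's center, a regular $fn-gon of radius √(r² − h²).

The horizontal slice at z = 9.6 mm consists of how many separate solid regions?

At z = 9.6 mm: the sphere: section is a regular 12-gon, circumradius = √(r²−h²) = √(8.5²−1.1²) = 8.429; the r=6.5 sphere at (5.5, 12) contributes a regular 12-gon of circumradius √(6.5²−0.1²) = 6.499; After intersecting: the r=6.5 sphere at (5.5, 12) partially overlaps the r=8.5 sphere; clipping to the common part keeps 5.67 mm² — 1 connected region; (whole slice rotated 50° about Z — lengths, areas and connectivity unchanged). The result has 1 disconnected region.

1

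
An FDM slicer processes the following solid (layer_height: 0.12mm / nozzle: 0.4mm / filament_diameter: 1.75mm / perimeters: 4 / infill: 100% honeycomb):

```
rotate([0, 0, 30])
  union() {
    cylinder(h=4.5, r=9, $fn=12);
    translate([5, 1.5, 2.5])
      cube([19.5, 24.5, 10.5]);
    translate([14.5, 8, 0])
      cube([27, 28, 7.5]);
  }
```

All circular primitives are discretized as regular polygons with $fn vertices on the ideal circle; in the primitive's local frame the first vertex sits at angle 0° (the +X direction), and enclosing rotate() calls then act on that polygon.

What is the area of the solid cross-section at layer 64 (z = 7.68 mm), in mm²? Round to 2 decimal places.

477.75 mm²

At z = 7.68 mm: the cylinder is absent (z outside [0, 4.5]); the 19.5×24.5 cube at (5, 1.5) contributes its full rectangle (area 477.75 mm²); the cube at (14.5, 8) is absent (z outside [0, 7.5]); Taking the union: only the 19.5×24.5 cube at (5, 1.5) is present, so the union is just that shape — area = 477.75 mm²; (whole slice rotated 30° about Z — lengths, areas and connectivity unchanged). Overall, the cross-section is a single solid region. Net area = 477.75 mm².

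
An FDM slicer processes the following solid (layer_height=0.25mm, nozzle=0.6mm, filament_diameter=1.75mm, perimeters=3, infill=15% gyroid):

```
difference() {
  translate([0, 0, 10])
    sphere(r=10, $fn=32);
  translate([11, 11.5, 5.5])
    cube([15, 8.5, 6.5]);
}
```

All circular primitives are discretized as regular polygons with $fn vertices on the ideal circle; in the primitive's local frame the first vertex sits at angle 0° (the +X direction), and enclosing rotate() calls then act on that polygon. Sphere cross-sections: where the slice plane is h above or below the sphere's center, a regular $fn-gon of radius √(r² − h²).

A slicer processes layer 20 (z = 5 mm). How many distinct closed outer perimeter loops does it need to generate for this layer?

1

At z = 5 mm: the r=10 sphere contributes a regular 32-gon of circumradius √(10²−5²) = 8.660; the cube at (11, 11.5) is absent (z outside [5.5, 12]); Taking the first minus the rest: none of the subtracted shapes is present at this height, so the r=10 sphere is unchanged — 1 connected region. The result has 1 disconnected region.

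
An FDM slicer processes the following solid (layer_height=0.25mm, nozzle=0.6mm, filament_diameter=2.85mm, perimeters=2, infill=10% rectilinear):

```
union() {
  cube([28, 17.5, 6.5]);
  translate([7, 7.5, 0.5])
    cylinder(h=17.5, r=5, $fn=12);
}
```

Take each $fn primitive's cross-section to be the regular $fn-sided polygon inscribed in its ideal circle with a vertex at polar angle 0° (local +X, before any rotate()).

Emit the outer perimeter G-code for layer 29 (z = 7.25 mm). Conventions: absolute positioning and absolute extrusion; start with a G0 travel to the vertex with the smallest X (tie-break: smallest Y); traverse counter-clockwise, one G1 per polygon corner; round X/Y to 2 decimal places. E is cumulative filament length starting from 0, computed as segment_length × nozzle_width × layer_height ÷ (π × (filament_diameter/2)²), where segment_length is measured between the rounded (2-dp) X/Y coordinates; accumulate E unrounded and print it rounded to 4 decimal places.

G0 X2.00 Y7.50 Z7.25
G1 X2.67 Y5.00 E0.0609
G1 X4.50 Y3.17 E0.1217
G1 X7.00 Y2.50 E0.1826
G1 X9.50 Y3.17 E0.2434
G1 X11.33 Y5.00 E0.3043
G1 X12.00 Y7.50 E0.3651
G1 X11.33 Y10.00 E0.4260
G1 X9.50 Y11.83 E0.4868
G1 X7.00 Y12.50 E0.5477
G1 X4.50 Y11.83 E0.6086
G1 X2.67 Y10.00 E0.6694
G1 X2.00 Y7.50 E0.7303

At z = 7.25 mm: the cube does not reach this height (z outside [0, 6.5]); the r=5 cylinder at (7, 7.5) contributes a regular 12-gon of circumradius 5; Merging all regions: only the r=5 cylinder at (7, 7.5) is present, so the union is just that shape — 1 connected region. The outline is a single polygon with 12 vertices. Extrusion per mm of travel: 0.6 × 0.25 / (π × 1.425²) = 0.023513. Accumulating E over each segment gives final E = 0.7303.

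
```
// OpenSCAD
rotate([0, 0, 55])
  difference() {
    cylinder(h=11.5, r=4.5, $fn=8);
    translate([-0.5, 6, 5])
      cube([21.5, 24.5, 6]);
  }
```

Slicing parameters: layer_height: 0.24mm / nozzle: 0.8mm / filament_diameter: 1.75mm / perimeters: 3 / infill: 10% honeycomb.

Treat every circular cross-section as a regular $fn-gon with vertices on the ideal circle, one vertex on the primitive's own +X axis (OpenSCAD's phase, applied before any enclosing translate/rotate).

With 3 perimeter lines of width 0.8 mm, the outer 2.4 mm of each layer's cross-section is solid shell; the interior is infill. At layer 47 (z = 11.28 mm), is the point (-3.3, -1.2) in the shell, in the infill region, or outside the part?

At z = 11.28 mm: the r=4.5 cylinder contributes a regular 8-gon of circumradius 4.5; the cube at (-0.5, 6) is absent (z outside [5, 11]); Taking the first minus the rest: none of the subtracted shapes is present at this height, so the r=4.5 cylinder is unchanged — 1 connected region; (rotated 55° about Z; rotation is an isometry so areas/perimeters/island counts are preserved). Overall, the cross-section is a single solid region. Undo the 55° rotation: the query point maps to (-2.876, 2.015) in the un-rotated model frame. The nearest boundary edge runs (-3.18, 3.18)→(-4.50, 0.00); distance from the point to it = 0.73 mm. The point is inside the cross-section, 0.73 mm from the nearest boundary — within the 2.4 mm shell band (3 × 0.8).

shell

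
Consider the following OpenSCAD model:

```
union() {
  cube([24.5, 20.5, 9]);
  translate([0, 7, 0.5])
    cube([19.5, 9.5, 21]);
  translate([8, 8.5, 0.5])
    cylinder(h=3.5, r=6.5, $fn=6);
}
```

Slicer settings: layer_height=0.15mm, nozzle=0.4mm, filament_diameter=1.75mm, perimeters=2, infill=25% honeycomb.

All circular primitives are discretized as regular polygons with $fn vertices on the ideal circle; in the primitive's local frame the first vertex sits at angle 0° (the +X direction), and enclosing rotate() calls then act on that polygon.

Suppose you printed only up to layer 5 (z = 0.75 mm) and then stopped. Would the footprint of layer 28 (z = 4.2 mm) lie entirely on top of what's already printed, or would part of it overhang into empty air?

Compare the two slices. At z = 0.75: the cube (footprint 24.5×20.5) is included at this height (area 502.25 mm²); the 19.5×9.5 cube at (0, 7) contributes its full rectangle (area 185.25 mm²); the r=6.5 cylinder at (8, 8.5) contributes a regular 6-gon of circumradius 6.5 (area = (6/2)·6.500²·sin(360°/6) = 109.77 mm²); Taking the union: the regions partially overlap — summed areas 797.27 mm² minus the doubly-counted overlap 295.02 mm² gives 502.25 mm² — area = 502.25 mm². At z = 4.2: the cube is present — its section is the full 24.5×20.5 rectangle (area 502.25 mm²); the cube at (0, 7) (footprint 19.5×9.5) is included at this height (area 185.25 mm²); the cylinder at (8, 8.5) is absent (z outside [0.5, 4]); Combining (union): the 19.5×9.5 cube at (0, 7) lies entirely inside the 24.5×20.5 cube, so the union is just the 24.5×20.5 cube — area = 502.25 mm². Checking containment: the cross-section at z = 4.2 is a subset of the cross-section at z = 0.75.

entirely on top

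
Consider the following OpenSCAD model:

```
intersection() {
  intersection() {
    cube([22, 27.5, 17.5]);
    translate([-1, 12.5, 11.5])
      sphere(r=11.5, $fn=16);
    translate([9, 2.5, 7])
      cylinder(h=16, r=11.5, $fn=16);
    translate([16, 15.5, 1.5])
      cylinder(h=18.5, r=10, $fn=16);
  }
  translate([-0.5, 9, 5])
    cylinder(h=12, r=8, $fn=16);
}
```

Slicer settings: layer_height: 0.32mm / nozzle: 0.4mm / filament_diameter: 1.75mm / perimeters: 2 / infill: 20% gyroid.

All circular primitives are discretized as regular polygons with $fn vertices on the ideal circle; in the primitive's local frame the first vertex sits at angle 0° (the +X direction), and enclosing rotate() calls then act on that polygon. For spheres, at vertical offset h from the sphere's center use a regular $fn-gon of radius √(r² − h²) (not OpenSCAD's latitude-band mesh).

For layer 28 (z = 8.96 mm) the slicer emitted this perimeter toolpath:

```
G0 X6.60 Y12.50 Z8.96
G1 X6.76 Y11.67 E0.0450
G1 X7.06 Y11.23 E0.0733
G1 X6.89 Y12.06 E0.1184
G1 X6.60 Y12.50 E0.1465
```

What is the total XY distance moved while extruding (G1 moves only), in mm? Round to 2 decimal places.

2.75 mm

Sum the Euclidean lengths of each G1 segment: total = 2.75 mm.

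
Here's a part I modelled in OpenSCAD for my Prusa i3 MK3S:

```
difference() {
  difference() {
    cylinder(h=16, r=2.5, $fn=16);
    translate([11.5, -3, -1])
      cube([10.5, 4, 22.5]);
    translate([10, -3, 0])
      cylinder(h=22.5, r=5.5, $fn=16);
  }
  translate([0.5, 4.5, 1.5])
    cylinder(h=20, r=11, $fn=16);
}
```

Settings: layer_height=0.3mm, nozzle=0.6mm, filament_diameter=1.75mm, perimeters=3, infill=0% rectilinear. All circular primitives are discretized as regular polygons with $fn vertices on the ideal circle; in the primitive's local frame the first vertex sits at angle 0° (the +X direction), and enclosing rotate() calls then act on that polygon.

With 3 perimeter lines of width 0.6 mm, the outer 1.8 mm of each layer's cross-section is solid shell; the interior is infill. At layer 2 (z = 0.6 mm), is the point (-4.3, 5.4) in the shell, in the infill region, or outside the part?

At z = 0.6 mm: the cylinder: section is a regular 16-gon, circumradius r=2.5; the cube at (11.5, -3) is present — its section is the full 10.5×4 rectangle; the cylinder at (10, -3): section is a regular 16-gon, circumradius r=5.5; After the difference (first − rest): starting from the r=2.5 cylinder, the 10.5×4 cube at (11.5, -3) misses the remaining region (no effect); the r=5.5 cylinder at (10, -3) misses the remaining region (no effect) — 1 connected region; the cylinder at (0.5, 4.5) is not intersected at this z (z outside [1.5, 21.5]); Taking the first minus the rest: none of the subtracted shapes is present at this height, so that combined region is unchanged — 1 connected region. Overall, the cross-section is a single solid region. The nearest boundary edge runs (-2.31, 0.96)→(-1.77, 1.77); distance from the point to it = 4.43 mm. The point is not inside any of the regions above, so it lies outside the cross-section (4.43 mm from the nearest boundary).

outside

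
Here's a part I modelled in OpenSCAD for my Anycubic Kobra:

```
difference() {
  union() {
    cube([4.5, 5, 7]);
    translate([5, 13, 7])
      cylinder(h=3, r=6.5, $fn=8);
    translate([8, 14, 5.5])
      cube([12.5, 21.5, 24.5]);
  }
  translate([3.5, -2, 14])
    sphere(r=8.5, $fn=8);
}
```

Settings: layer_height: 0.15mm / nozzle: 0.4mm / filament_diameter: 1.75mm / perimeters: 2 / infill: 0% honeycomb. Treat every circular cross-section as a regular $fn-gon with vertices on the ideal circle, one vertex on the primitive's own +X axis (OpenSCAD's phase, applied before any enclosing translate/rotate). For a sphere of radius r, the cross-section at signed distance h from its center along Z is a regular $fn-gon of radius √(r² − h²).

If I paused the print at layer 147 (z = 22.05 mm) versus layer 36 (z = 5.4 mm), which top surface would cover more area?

layer 147 (z = 22.05 mm)

Layer 147 (z = 22.05): the cube is not intersected at this z (z outside [0, 7]); the cylinder at (5, 13) is not intersected at this z (z outside [7, 10]); the cube at (8, 14) (footprint 12.5×21.5) is included at this height (area 268.75 mm²); Merging all regions: only the 12.5×21.5 cube at (8, 14) is present, so the union is just that shape — area = 268.75 mm²; the r=8.5 sphere at (3.5, -2) slices to a regular 8-gon of circumradius 2.729 (√(r²−h²) with h=8.05 from center) (area = (8/2)·2.729²·sin(360°/8) = 21.06 mm²); Taking the first minus the rest: starting from that combined region (268.75 mm²), the r=8.5 sphere at (3.5, -2) misses the remaining region (no effect) — area = 268.75 mm². So its area = 268.75 mm². Layer 36 (z = 5.4): the cube is present — its section is the full 4.5×5 rectangle (area 22.50 mm²); the cylinder at (5, 13) is absent (z outside [7, 10]); the cube at (8, 14) is not intersected at this z (z outside [5.5, 30]); Taking the union: only the 4.5×5 cube is present, so the union is just that shape — area = 22.50 mm²; the sphere at (3.5, -2) is not intersected at this z (|z−center|=8.600 > r=8.5); After the difference (first − rest): none of the subtracted shapes is present at this height, so that combined region is unchanged — area = 22.50 mm². So its area = 22.50 mm². Layer 147 is larger (268.75 vs 22.50 mm²).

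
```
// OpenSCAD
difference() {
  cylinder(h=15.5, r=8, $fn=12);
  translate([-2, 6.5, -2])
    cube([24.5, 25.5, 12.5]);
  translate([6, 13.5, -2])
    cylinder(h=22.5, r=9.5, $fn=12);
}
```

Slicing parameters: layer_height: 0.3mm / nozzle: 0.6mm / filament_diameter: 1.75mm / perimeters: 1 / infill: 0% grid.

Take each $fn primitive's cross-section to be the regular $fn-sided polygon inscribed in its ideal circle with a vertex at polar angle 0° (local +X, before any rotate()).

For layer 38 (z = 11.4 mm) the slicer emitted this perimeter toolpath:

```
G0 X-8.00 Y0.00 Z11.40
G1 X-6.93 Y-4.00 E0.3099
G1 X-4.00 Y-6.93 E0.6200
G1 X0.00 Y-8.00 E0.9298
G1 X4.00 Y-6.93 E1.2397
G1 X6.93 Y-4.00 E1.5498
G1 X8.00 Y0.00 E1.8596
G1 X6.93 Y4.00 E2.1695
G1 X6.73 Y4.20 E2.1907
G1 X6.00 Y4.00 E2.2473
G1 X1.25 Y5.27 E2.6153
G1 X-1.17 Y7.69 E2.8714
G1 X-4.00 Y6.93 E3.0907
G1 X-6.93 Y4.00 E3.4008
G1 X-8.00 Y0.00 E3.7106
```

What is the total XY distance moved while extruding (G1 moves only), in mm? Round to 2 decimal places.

Sum the Euclidean lengths of each G1 segment: total = 49.58 mm.

49.58 mm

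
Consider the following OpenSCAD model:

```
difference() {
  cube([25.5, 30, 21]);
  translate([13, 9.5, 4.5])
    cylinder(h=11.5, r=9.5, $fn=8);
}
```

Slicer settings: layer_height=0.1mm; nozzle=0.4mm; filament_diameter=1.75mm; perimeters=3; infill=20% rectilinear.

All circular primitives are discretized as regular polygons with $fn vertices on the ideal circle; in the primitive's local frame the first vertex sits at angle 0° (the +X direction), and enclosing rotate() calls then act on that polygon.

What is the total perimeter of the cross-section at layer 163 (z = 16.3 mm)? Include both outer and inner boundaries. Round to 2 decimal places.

At z = 16.3 mm: the 25.5×30 cube contributes its full rectangle (perimeter 111.00 mm); the cylinder at (13, 9.5) does not reach this height (z outside [4.5, 16]); Taking the first minus the rest: none of the subtracted shapes is present at this height, so the 25.5×30 cube is unchanged — boundary = 111.00 mm. Overall, the cross-section is a single solid region. Total boundary length (outer) = 111.00 mm.

111.00 mm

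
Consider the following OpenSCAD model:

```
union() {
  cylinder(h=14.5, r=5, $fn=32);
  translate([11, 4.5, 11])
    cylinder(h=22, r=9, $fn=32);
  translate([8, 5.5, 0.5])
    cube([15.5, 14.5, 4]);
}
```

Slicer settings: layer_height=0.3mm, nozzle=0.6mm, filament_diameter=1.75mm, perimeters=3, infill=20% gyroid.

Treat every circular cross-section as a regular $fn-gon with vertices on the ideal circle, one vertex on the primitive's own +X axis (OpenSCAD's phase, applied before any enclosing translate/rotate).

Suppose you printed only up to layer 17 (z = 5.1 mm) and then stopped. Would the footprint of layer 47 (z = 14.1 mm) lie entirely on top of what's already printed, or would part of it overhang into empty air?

part overhangs

Compare the two slices. At z = 5.1: the cylinder: section is a regular 32-gon, circumradius r=5 (area = (32/2)·5.000²·sin(360°/32) = 78.04 mm²); the cylinder at (11, 4.5) is not intersected at this z (z outside [11, 33]); the cube at (8, 5.5) is not intersected at this z (z outside [0.5, 4.5]); Combining (union): only the r=5 cylinder is present, so the union is just that shape — area = 78.04 mm². At z = 14.1: the r=5 cylinder contributes a regular 32-gon of circumradius 5 (area = (32/2)·5.000²·sin(360°/32) = 78.04 mm²); the r=9 cylinder at (11, 4.5) gives a regular 32-gon of circumradius 9 (constant along its height) (area = (32/2)·9.000²·sin(360°/32) = 252.84 mm²); the cube at (8, 5.5) is absent (z outside [0.5, 4.5]); Combining (union): the regions partially overlap — summed areas 330.87 mm² minus the doubly-counted overlap 9.73 mm² gives 321.14 mm² — area = 321.14 mm². Checking containment: at z = 14.1 the cross-section extends beyond the z = 5.1 cross-section by about 243.10 mm².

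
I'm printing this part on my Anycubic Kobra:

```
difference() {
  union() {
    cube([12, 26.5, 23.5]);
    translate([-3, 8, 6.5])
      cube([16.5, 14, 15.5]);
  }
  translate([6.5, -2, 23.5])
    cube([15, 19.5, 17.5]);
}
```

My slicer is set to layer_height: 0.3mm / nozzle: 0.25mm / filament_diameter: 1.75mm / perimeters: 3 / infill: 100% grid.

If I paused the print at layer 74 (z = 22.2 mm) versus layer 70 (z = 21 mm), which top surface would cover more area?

layer 70 (z = 21 mm)

Layer 74 (z = 22.2): the cube (footprint 12×26.5) is included at this height (area 318.00 mm²); the cube at (-3, 8) is not intersected at this z (z outside [6.5, 22]); Combining (union): only the 12×26.5 cube is present, so the union is just that shape — area = 318.00 mm²; the cube at (6.5, -2) is not intersected at this z (z outside [23.5, 41]); Subtracting the remaining from the first: none of the subtracted shapes is present at this height, so that combined region is unchanged — area = 318.00 mm². So its area = 318.00 mm². Layer 70 (z = 21): the cube is present — its section is the full 12×26.5 rectangle (area 318.00 mm²); the cube at (-3, 8) (footprint 16.5×14) is included at this height (area 231.00 mm²); Combining (union): the regions partially overlap — summed areas 549.00 mm² minus the doubly-counted overlap 168.00 mm² gives 381.00 mm² — area = 381.00 mm²; the cube at (6.5, -2) is not intersected at this z (z outside [23.5, 41]); Subtracting the remaining from the first: none of the subtracted shapes is present at this height, so the result so far is unchanged — area = 381.00 mm². So its area = 381.00 mm². Layer 70 is larger (381.00 vs 318.00 mm²).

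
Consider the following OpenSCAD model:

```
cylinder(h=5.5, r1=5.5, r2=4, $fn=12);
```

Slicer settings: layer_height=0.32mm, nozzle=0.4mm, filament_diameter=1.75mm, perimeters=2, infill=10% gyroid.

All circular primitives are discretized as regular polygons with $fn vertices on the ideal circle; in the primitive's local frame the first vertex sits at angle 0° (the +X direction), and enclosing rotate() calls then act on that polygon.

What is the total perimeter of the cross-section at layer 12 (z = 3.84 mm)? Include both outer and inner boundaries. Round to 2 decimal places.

At z = 3.84 mm: the cone: at t=0.698 of its height the radius interpolates to r₁+(r₂−r₁)t = 4.453, giving a regular 12-gon of that circumradius (perimeter = 2·12·4.453·sin(180°/12) = 27.66 mm). Overall, the cross-section is a single solid region. Total boundary length (outer) = 27.66 mm.

27.66 mm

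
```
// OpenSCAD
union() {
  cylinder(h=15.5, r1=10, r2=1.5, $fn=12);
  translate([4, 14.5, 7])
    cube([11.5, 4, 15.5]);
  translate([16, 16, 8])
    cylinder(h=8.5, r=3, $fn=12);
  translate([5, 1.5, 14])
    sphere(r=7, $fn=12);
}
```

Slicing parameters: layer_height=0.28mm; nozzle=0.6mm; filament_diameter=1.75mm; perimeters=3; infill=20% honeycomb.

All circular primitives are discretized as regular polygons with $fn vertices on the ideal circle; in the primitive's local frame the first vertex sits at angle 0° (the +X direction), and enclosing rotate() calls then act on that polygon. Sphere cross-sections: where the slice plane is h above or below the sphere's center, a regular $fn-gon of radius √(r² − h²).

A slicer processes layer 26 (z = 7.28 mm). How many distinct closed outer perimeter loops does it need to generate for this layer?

2

At z = 7.28 mm: the cone contributes a regular 12-gon of circumradius 6.008 (interpolated between r1=10 and r2=1.5 at t=0.470); the cube at (4, 14.5) is present — its section is the full 11.5×4 rectangle; the cylinder at (16, 16) is not intersected at this z (z outside [8, 16.5]); the r=7 sphere at (5, 1.5) slices to a regular 12-gon of circumradius 1.960 (√(r²−h²) with h=6.72 from center); Merging all regions: the regions partially overlap (shared area 7.90 mm²), so overlapping operands fuse into one piece — 2 connected regions. The result has 2 disconnected regions.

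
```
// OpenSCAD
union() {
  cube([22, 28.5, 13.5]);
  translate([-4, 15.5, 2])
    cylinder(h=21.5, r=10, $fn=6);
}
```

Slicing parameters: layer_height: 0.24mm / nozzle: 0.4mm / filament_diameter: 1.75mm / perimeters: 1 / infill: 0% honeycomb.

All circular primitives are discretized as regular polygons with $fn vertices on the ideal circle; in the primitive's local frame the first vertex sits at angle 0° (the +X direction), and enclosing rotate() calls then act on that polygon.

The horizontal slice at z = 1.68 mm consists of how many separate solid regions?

At z = 1.68 mm: the cube (footprint 22×28.5) is included at this height; the cylinder at (-4, 15.5) is not intersected at this z (z outside [2, 23.5]); Combining (union): only the 22×28.5 cube is present, so the union is just that shape — 1 connected region. The result has 1 disconnected region.

1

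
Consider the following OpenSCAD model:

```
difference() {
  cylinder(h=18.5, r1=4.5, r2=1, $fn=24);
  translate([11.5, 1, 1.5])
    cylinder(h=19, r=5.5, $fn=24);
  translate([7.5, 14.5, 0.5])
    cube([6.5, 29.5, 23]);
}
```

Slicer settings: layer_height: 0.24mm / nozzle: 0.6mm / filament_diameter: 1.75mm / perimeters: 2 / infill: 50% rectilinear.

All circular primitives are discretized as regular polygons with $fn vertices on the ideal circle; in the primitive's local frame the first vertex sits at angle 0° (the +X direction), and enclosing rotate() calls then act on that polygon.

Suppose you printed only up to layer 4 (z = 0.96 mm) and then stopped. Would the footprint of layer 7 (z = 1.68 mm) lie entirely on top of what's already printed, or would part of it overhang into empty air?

entirely on top

Compare the two slices. At z = 0.96: the cone: at t=0.052 of its height the radius interpolates to r₁+(r₂−r₁)t = 4.318, giving a regular 24-gon of that circumradius (area = (24/2)·4.318²·sin(360°/24) = 57.92 mm²); the cylinder at (11.5, 1) is absent (z outside [1.5, 20.5]); the cube at (7.5, 14.5) is present — its section is the full 6.5×29.5 rectangle (area 191.75 mm²); Subtracting the remaining from the first: starting from the cone (57.92 mm²), the 6.5×29.5 cube at (7.5, 14.5) misses the remaining region (no effect) — area = 57.92 mm². At z = 1.68: the cone (r1=4.5→r2=1) has section circumradius 4.182 here — a regular 24-gon (area = (24/2)·4.182²·sin(360°/24) = 54.32 mm²); the cylinder at (11.5, 1): section is a regular 24-gon, circumradius r=5.5 (area = (24/2)·5.500²·sin(360°/24) = 93.95 mm²); the 6.5×29.5 cube at (7.5, 14.5) contributes its full rectangle (area 191.75 mm²); Taking the first minus the rest: starting from the cone (54.32 mm²), the r=5.5 cylinder at (11.5, 1) misses the remaining region (no effect); the 6.5×29.5 cube at (7.5, 14.5) misses the remaining region (no effect) — area = 54.32 mm². Checking containment: the cross-section at z = 1.68 is a subset of the cross-section at z = 0.96.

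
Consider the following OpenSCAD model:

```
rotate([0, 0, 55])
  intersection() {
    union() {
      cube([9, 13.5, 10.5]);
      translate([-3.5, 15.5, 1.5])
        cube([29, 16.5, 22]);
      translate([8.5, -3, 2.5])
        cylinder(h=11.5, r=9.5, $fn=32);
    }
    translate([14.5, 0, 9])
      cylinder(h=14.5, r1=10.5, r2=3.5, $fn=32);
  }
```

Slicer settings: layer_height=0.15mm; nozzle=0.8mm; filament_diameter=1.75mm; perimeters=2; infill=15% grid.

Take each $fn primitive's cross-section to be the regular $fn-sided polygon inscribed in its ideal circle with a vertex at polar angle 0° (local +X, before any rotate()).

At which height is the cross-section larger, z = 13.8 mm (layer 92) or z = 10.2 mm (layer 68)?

Layer 92 (z = 13.8): the cube is absent (z outside [0, 10.5]); the cube at (-3.5, 15.5) (footprint 29×16.5) is included at this height (area 478.50 mm²); the cylinder at (8.5, -3): section is a regular 32-gon, circumradius r=9.5 (area = (32/2)·9.500²·sin(360°/32) = 281.71 mm²); Merging all regions: the 2 present regions are separate (no shared area or edge), so areas and boundary lengths simply add and each stays a separate island — area = 760.21 mm²; the cone at (14.5, 0): at t=0.331 of its height the radius interpolates to r₁+(r₂−r₁)t = 8.183, giving a regular 32-gon of that circumradius (area = (32/2)·8.183²·sin(360°/32) = 209.00 mm²); After intersecting: the cone at (14.5, 0) partially overlaps the result so far; clipping to the common part keeps 127.60 mm² — area = 127.60 mm²; (whole slice rotated 55° about Z — lengths, areas and connectivity unchanged). So its area = 127.60 mm². Layer 68 (z = 10.2): the cube is present — its section is the full 9×13.5 rectangle (area 121.50 mm²); the cube at (-3.5, 15.5) (footprint 29×16.5) is included at this height (area 478.50 mm²); the r=9.5 cylinder at (8.5, -3) contributes a regular 32-gon of circumradius 9.5 (area = (32/2)·9.500²·sin(360°/32) = 281.71 mm²); Taking the union: the regions partially overlap — summed areas 881.71 mm² minus the doubly-counted overlap 45.43 mm² gives 836.28 mm² — area = 836.28 mm²; the cone at (14.5, 0) contributes a regular 32-gon of circumradius 9.921 (interpolated between r1=10.5 and r2=3.5 at t=0.083) (area = (32/2)·9.921²·sin(360°/32) = 307.21 mm²); After intersecting: the cone at (14.5, 0) partially overlaps that combined region; clipping to the common part keeps 168.94 mm² — area = 168.94 mm²; (whole slice rotated 55° about Z — lengths, areas and connectivity unchanged). So its area = 168.94 mm². Layer 68 is larger (168.94 vs 127.60 mm²).

layer 68 (z = 10.2 mm)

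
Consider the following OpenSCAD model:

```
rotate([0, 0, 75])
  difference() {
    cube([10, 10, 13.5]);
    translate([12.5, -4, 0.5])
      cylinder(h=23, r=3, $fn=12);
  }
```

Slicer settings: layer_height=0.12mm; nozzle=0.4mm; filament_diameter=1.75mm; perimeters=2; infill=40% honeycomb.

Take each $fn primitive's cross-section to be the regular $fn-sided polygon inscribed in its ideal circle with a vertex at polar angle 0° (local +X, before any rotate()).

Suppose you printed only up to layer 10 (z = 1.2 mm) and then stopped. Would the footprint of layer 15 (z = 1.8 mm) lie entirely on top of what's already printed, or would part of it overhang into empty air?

Compare the two slices. At z = 1.2: the 10×10 cube contributes its full rectangle (area 100.00 mm²); the r=3 cylinder at (12.5, -4) contributes a regular 12-gon of circumradius 3 (area = (12/2)·3.000²·sin(360°/12) = 27.00 mm²); Taking the first minus the rest: starting from the 10×10 cube (100.00 mm²), the r=3 cylinder at (12.5, -4) misses the remaining region (no effect) — area = 100.00 mm²; (whole slice rotated 75° about Z — lengths, areas and connectivity unchanged). At z = 1.8: the cube (footprint 10×10) is included at this height (area 100.00 mm²); the r=3 cylinder at (12.5, -4) gives a regular 12-gon of circumradius 3 (constant along its height) (area = (12/2)·3.000²·sin(360°/12) = 27.00 mm²); Taking the first minus the rest: starting from the 10×10 cube (100.00 mm²), the r=3 cylinder at (12.5, -4) misses the remaining region (no effect) — area = 100.00 mm²; (whole slice rotated 75° about Z — lengths, areas and connectivity unchanged). Checking containment: the cross-section at z = 1.8 is a subset of the cross-section at z = 1.2.

entirely on top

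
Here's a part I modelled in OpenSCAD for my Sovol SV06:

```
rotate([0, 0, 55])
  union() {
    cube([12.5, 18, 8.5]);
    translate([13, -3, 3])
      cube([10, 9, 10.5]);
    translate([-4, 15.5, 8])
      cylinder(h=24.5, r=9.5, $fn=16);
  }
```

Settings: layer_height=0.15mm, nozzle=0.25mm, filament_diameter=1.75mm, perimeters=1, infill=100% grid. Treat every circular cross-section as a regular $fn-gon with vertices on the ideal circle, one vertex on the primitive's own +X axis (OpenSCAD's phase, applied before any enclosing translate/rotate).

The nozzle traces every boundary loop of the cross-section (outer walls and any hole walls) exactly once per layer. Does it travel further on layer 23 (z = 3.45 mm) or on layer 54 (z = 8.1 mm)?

Layer 23 (z = 3.45): the 12.5×18 cube contributes its full rectangle (perimeter 61.00 mm); the 10×9 cube at (13, -3) contributes its full rectangle (perimeter 38.00 mm); the cylinder at (-4, 15.5) is absent (z outside [8, 32.5]); Taking the union: the 2 present regions are separate (no shared area or edge), so areas and boundary lengths simply add and each stays a separate island — boundary = 99.00 mm; (rotated 55° about Z; rotation is an isometry so areas/perimeters/island counts are preserved). So its perimeter = 99.00 mm. Layer 54 (z = 8.1): the 12.5×18 cube contributes its full rectangle (perimeter 61.00 mm); the cube at (13, -3) (footprint 10×9) is included at this height (perimeter 38.00 mm); the r=9.5 cylinder at (-4, 15.5) gives a regular 16-gon of circumradius 9.5 (constant along its height) (perimeter = 2·16·9.500·sin(180°/16) = 59.31 mm); Merging all regions: the regions partially overlap (shared area 45.83 mm²), so the edge portions inside another operand are dropped and the merged outline is re-measured after clipping — boundary = 129.04 mm; (rotated 55° about Z; rotation is an isometry so areas/perimeters/island counts are preserved). So its perimeter = 129.04 mm. Layer 54 is larger (129.04 vs 99.00 mm).

layer 54 (z = 8.1 mm)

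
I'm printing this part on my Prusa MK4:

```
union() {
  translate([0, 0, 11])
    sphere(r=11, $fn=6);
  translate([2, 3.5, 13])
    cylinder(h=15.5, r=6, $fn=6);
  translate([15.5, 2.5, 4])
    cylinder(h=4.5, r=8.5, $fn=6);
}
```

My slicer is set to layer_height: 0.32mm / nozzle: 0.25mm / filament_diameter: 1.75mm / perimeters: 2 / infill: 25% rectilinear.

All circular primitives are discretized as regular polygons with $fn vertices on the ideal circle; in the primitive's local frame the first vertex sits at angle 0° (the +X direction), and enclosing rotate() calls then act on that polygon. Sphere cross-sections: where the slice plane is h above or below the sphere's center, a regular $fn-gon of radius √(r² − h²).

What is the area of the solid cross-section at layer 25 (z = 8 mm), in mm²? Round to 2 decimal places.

469.38 mm²

At z = 8 mm: the r=11 sphere slices to a regular 6-gon of circumradius 10.583 (√(r²−h²) with h=3 from center) (area = (6/2)·10.583²·sin(360°/6) = 290.98 mm²); the cylinder at (2, 3.5) does not reach this height (z outside [13, 28.5]); the r=8.5 cylinder at (15.5, 2.5) gives a regular 6-gon of circumradius 8.5 (constant along its height) (area = (6/2)·8.500²·sin(360°/6) = 187.71 mm²); Merging all regions: the regions partially overlap — summed areas 478.70 mm² minus the doubly-counted overlap 9.31 mm² gives 469.38 mm² — area = 469.38 mm². Overall, the cross-section is a single solid region. Net area = 469.38 mm².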